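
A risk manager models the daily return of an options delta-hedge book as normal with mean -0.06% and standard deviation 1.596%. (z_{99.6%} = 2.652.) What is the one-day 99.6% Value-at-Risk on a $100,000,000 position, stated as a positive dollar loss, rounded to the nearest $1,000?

VaR = −μ + z·σ = −(-0.06%) + 2.652 × 1.596% = 4.293%.
On $100,000,000: 0.04293 × $100,000,000 = $4,293,000.

$4,293,000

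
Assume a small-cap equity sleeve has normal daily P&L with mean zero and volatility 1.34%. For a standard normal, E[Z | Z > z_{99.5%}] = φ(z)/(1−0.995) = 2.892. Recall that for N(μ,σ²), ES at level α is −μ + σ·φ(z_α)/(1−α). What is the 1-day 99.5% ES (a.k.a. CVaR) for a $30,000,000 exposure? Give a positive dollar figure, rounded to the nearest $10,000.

$1,160,000

ES = 1.34% × 2.892 = 3.875%.
On $30,000,000: 0.03875 × $30,000,000 = $1,162,500.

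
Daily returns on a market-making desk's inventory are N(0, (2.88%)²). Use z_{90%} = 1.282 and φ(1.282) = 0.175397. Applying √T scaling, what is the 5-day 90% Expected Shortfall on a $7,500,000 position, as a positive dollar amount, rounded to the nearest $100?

σ_{5d} = 2.88% × √5 = 6.440%.
ES multiplier = φ(z)/(1−α) = 0.175397/0.1 = 1.754.
ES = 6.440% × 1.754 = 11.296%; on $7,500,000: $847,200.

$847,200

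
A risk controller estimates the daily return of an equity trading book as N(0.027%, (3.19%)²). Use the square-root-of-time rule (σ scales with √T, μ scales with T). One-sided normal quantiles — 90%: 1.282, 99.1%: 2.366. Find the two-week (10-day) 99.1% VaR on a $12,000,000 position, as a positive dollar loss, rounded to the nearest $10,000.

σ_{10d} = 3.19% × √10 = 10.088%; μ_{10d} = 10 × 0.027% = 0.270%.
VaR = −(0.270%) + 2.366 × 10.088% = 23.598%.
On $12,000,000: 0.23598 × $12,000,000 = $2,831,760.

$2,830,000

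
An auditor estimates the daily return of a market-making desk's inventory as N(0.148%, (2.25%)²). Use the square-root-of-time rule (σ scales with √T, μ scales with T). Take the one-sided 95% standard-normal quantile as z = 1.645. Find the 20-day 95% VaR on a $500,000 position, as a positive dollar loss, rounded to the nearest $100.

$68,000

σ_{20d} = 2.25% × √20 = 10.062%; μ_{20d} = 20 × 0.148% = 2.960%.
VaR = −(2.960%) + 1.645 × 10.062% = 13.592%.
On $500,000: 0.13592 × $500,000 = $67,960.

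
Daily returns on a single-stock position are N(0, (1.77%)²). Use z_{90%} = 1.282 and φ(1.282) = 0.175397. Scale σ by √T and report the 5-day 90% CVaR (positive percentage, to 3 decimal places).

σ_{5d} = 1.77% × √5 = 3.958%.
ES multiplier = φ(z)/(1−α) = 0.175397/0.1 = 1.754.
ES = 3.958% × 1.754 = 6.942%.

6.942%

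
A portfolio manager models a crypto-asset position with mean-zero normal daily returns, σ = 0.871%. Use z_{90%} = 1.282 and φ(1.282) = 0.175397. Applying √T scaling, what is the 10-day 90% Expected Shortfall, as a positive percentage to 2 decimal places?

σ_{10d} = 0.871% × √10 = 2.754%.
ES multiplier = φ(z)/(1−α) = 0.175397/0.1 = 1.754.
ES = 2.754% × 1.754 = 4.831%.

4.83%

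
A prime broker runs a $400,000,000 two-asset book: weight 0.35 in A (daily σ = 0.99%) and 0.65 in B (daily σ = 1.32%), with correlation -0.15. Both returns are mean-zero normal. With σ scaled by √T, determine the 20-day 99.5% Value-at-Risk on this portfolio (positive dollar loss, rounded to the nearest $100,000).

$40,400,000

σ_p = √(0.35²·0.99² + 0.65²·1.32² + 2·-0.15·0.35·0.65·0.99·1.32) = 0.876%.
σ_{20d} = 0.876% × √20 = 3.918%.
z(99.5%) = 2.576.
VaR = 2.576 × 3.918% = 10.093%; on $400,000,000 that is $40,372,000.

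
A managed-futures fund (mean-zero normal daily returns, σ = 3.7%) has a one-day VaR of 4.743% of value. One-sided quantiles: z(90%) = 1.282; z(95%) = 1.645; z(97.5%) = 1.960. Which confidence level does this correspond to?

90%

Implied z = VaR/σ = 4.743 / 3.7 = 1.282.
This matches z(90%) = 1.282.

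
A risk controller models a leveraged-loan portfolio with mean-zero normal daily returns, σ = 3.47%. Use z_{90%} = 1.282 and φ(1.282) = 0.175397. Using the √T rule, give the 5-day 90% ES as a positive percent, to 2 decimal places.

σ_{5d} = 3.47% × √5 = 7.759%.
ES multiplier = φ(z)/(1−α) = 0.175397/0.1 = 1.754.
ES = 7.759% × 1.754 = 13.609%.

13.61%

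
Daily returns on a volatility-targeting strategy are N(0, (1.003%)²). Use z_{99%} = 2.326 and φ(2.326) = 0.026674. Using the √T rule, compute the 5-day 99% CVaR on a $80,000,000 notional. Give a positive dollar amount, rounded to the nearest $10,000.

$4,790,000

σ_{5d} = 1.003% × √5 = 2.243%.
ES multiplier = φ(z)/(1−α) = 0.026674/0.01 = 2.667.
ES = 2.243% × 2.667 = 5.982%; on $80,000,000: $4,785,600.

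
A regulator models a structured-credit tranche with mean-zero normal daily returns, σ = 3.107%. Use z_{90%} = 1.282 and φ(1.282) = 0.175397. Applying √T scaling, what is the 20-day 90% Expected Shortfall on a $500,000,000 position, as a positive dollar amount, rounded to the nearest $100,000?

σ_{20d} = 3.107% × √20 = 13.895%.
ES multiplier = φ(z)/(1−α) = 0.175397/0.1 = 1.754.
ES = 13.895% × 1.754 = 24.372%; on $500,000,000: $121,860,000.

$121,900,000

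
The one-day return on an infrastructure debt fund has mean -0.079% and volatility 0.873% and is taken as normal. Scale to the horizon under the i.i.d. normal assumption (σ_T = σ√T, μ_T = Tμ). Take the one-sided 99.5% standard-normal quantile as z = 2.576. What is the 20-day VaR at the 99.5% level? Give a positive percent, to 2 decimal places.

11.64%

σ_{20d} = 0.873% × √20 = 3.904%; μ_{20d} = 20 × -0.079% = -1.580%.
VaR = −(-1.580%) + 2.576 × 3.904% = 11.637%.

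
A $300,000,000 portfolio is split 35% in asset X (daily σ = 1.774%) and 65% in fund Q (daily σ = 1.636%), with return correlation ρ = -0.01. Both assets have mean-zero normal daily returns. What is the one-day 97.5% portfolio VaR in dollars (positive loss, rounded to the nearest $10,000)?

$7,210,000

σ_p² = 0.35²·1.774² + 0.65²·1.636² + 2·-0.01·0.35·0.65·1.774·1.636 = 1.5031 (%²).
σ_p = √1.5031 = 1.226%.
At 97.5%, z = 1.960.
VaR = 1.960 × 1.226% = 2.403%; on $300,000,000 that is $7,209,000.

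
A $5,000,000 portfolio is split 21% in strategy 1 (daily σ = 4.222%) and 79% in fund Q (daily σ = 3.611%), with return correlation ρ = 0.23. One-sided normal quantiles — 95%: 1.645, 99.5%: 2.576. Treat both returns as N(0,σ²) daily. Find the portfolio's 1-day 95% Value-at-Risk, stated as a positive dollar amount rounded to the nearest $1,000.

σ_p² = 0.21²·4.222² + 0.79²·3.611² + 2·0.23·0.21·0.79·4.222·3.611 = 10.0874 (%²).
σ_p = √10.0874 = 3.176%.
VaR = 1.645 × 3.176% = 5.225%; on $5,000,000 that is $261,250.

$261,000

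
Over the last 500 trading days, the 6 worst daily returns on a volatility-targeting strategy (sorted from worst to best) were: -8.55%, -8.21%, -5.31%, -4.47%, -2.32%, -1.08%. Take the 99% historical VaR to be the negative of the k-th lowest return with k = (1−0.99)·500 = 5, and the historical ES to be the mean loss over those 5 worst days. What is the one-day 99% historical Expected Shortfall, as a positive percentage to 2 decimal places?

5.77%

The 5 worst returns sum to -28.86%.
ES = −(-28.86%) / 5 = 5.772% ≈ 5.77%.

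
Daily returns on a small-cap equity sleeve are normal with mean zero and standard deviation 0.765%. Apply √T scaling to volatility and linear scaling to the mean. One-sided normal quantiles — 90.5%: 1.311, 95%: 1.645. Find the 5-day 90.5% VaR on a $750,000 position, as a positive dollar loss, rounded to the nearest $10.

$16,820

σ_{5d} = 0.765% × √5 = 1.711%.
VaR = 1.311 × 1.711% = 2.243%.
On $750,000: 0.02243 × $750,000 = $16,822.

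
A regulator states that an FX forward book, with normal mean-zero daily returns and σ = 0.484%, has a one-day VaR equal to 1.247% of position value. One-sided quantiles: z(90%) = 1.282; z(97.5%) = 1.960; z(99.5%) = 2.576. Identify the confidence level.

99.5%

Implied z = VaR/σ = 1.247 / 0.484 = 2.576.
This matches z(99.5%) = 2.576.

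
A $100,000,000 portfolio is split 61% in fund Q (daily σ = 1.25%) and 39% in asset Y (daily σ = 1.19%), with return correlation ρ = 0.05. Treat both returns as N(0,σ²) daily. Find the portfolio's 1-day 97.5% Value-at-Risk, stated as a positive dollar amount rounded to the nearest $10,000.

$1,790,000

σ_p² = 0.61²·1.25² + 0.39²·1.19² + 2·0.05·0.61·0.39·1.25·1.19 = 0.8322 (%²).
σ_p = √0.8322 = 0.912%.
At 97.5%, z = 1.960.
VaR = 1.960 × 0.912% = 1.788%; on $100,000,000 that is $1,788,000.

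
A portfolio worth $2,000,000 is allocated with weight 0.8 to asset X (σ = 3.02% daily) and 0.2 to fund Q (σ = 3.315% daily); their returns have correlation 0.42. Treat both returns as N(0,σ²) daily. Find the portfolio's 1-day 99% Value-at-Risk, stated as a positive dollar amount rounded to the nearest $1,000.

$128,000

σ_p² = 0.8²·3.02² + 0.2²·3.315² + 2·0.42·0.8·0.2·3.02·3.315 = 7.6221 (%²).
σ_p = √7.6221 = 2.761%.
At 99%, z = 2.326.
VaR = 2.326 × 2.761% = 6.422%; on $2,000,000 that is $128,440.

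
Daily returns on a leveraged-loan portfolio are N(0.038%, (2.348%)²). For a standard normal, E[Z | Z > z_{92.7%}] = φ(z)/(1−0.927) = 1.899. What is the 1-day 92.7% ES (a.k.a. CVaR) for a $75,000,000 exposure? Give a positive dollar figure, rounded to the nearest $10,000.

$3,320,000

ES = −(0.038%) + 2.348% × 1.899 = 4.421%.
On $75,000,000: 0.04421 × $75,000,000 = $3,315,750.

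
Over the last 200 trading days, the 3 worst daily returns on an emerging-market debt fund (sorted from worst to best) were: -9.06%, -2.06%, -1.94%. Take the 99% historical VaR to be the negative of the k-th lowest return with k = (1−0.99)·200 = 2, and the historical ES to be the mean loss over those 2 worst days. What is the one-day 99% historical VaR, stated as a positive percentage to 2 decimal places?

k = 2; the 2nd lowest return is -2.06%, so VaR = 2.06%.

2.06%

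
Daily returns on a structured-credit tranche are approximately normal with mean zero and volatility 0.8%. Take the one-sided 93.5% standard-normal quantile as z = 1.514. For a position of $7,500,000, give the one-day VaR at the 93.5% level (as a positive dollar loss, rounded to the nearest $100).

$90,800

VaR = z·σ = 1.514 × 0.8% = 1.211%.
On $7,500,000: 0.01211 × $7,500,000 = $90,825.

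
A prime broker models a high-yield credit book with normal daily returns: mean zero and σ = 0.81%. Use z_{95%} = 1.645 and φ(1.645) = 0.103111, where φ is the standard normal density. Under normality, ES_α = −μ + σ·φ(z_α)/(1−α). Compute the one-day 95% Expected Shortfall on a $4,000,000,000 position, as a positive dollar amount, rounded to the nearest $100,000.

Tail multiplier: φ(z)/(1−α) = 0.103111 / 0.05 = 2.062.
ES = 0.81% × 2.062 = 1.670%.
On $4,000,000,000: 0.01670 × $4,000,000,000 = $66,800,000.

$66,800,000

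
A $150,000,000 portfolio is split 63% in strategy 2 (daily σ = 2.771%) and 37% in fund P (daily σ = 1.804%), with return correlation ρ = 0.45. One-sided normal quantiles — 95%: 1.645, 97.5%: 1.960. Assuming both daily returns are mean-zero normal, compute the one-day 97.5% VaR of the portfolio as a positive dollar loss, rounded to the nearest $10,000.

σ_p² = 0.63²·2.771² + 0.37²·1.804² + 2·0.45·0.63·0.37·2.771·1.804 = 4.5418 (%²).
σ_p = √4.5418 = 2.131%.
VaR = 1.960 × 2.131% = 4.177%; on $150,000,000 that is $6,265,500.

$6,270,000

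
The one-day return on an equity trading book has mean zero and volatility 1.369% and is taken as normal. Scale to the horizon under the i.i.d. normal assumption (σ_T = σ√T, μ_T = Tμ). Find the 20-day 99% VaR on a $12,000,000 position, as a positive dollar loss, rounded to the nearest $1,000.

At 99%, z = 2.326.
σ_{20d} = 1.369% × √20 = 6.122%.
VaR = 2.326 × 6.122% = 14.240%.
On $12,000,000: 0.14240 × $12,000,000 = $1,708,800.

$1,709,000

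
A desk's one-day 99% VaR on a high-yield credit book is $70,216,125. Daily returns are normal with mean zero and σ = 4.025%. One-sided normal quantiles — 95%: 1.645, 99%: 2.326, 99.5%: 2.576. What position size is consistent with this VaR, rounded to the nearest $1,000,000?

$750,000,000

VaR as a fraction of value: z·σ = 2.326 × 4.025% = 9.36215%.
Position = $70,216,125 / 0.0936215 = $750,000,000.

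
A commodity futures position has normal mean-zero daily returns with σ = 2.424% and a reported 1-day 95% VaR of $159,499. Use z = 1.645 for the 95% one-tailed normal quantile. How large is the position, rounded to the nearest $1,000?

VaR as a fraction of value: z·σ = 1.645 × 2.424% = 3.98748%.
Position = $159,499 / 0.0398748 = $3,999,995.

$4,000,000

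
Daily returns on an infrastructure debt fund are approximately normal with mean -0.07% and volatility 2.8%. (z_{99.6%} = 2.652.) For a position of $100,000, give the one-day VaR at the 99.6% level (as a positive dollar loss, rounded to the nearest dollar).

$7,496

VaR = −μ + z·σ = −(-0.07%) + 2.652 × 2.8% = 7.496%.
On $100,000: 0.07496 × $100,000 = $7,496.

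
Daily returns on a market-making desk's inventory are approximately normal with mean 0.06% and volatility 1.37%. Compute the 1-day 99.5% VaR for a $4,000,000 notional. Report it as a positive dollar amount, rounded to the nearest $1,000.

At 99.5% one-sided, z = 2.576.
VaR = −μ + z·σ = −(0.06%) + 2.576 × 1.37% = 3.469%.
On $4,000,000: 0.03469 × $4,000,000 = $138,760.

$139,000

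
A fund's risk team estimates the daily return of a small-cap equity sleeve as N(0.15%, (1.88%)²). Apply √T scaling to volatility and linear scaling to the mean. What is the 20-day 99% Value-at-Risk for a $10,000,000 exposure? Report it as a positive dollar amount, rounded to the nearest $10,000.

$1,660,000

At 99%, z = 2.326.
σ_{20d} = 1.88% × √20 = 8.408%; μ_{20d} = 20 × 0.15% = 3.000%.
VaR = −(3.000%) + 2.326 × 8.408% = 16.557%.
On $10,000,000: 0.16557 × $10,000,000 = $1,655,700.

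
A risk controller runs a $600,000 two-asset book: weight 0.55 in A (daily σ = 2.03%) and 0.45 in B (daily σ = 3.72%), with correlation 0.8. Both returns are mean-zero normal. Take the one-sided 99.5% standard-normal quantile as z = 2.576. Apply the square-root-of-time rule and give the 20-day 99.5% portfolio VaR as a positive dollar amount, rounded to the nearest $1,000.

σ_p = √(0.55²·2.03² + 0.45²·3.72² + 2·0.8·0.55·0.45·2.03·3.72) = 2.653%.
σ_{20d} = 2.653% × √20 = 11.865%.
VaR = 2.576 × 11.865% = 30.564%; on $600,000 that is $183,384.

$183,000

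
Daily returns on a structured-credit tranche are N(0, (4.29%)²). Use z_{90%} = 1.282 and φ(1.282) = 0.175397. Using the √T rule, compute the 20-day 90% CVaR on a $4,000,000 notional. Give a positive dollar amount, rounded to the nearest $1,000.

σ_{20d} = 4.29% × √20 = 19.185%.
ES multiplier = φ(z)/(1−α) = 0.175397/0.1 = 1.754.
ES = 19.185% × 1.754 = 33.650%; on $4,000,000: $1,346,000.

$1,346,000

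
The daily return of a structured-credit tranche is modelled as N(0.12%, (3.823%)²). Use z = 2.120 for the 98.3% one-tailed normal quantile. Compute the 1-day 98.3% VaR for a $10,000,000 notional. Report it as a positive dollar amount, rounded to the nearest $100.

$798,500

VaR = −μ + z·σ = −(0.12%) + 2.120 × 3.823% = 7.985%.
On $10,000,000: 0.07985 × $10,000,000 = $798,500.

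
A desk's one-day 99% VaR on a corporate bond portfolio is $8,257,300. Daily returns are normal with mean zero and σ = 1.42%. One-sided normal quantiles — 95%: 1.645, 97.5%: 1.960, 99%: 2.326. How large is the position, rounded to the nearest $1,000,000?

VaR as a fraction of value: z·σ = 2.326 × 1.42% = 3.30292%.
Position = $8,257,300 / 0.0330292 = $250,000,000.

$250,000,000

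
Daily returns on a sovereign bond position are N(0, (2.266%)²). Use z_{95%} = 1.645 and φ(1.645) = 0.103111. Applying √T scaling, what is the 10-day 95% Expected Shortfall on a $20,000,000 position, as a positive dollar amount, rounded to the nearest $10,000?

σ_{10d} = 2.266% × √10 = 7.166%.
ES multiplier = φ(z)/(1−α) = 0.103111/0.05 = 2.062.
ES = 7.166% × 2.062 = 14.776%; on $20,000,000: $2,955,200.

$2,960,000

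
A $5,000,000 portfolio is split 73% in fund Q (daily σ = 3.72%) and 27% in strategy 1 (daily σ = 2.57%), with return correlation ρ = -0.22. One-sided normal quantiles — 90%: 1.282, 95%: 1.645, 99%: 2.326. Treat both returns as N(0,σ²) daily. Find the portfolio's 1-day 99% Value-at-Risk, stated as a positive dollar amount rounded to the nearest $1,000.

σ_p² = 0.73²·3.72² + 0.27²·2.57² + 2·-0.22·0.73·0.27·3.72·2.57 = 7.0269 (%²).
σ_p = √7.0269 = 2.651%.
VaR = 2.326 × 2.651% = 6.166%; on $5,000,000 that is $308,300.

$308,000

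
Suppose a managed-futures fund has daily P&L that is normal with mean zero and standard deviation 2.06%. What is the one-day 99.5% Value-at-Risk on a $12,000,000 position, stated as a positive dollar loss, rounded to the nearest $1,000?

At 99.5% one-sided, z = 2.576.
VaR = z·σ = 2.576 × 2.06% = 5.307%.
On $12,000,000: 0.05307 × $12,000,000 = $636,840.

$637,000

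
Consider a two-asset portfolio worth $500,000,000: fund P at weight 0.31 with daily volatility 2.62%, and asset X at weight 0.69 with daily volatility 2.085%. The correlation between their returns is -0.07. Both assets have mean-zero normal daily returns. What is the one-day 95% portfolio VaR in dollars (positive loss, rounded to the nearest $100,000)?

$13,200,000

σ_p² = 0.31²·2.62² + 0.69²·2.085² + 2·-0.07·0.31·0.69·2.62·2.085 = 2.5658 (%²).
σ_p = √2.5658 = 1.602%.
At 95%, z = 1.645.
VaR = 1.645 × 1.602% = 2.635%; on $500,000,000 that is $13,175,000.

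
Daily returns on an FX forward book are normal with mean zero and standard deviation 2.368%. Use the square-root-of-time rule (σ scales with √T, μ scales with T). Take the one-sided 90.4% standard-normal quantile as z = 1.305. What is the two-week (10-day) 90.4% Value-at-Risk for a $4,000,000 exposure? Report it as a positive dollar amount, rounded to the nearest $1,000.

$391,000

σ_{10d} = 2.368% × √10 = 7.488%.
VaR = 1.305 × 7.488% = 9.772%.
On $4,000,000: 0.09772 × $4,000,000 = $390,880.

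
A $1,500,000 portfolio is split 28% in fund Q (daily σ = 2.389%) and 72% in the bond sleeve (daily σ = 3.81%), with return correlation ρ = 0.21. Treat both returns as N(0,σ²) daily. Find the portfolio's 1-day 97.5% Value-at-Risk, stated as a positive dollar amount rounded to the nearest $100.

$86,900

σ_p² = 0.28²·2.389² + 0.72²·3.81² + 2·0.21·0.28·0.72·2.389·3.81 = 8.7433 (%²).
σ_p = √8.7433 = 2.957%.
At 97.5%, z = 1.960.
VaR = 1.960 × 2.957% = 5.796%; on $1,500,000 that is $86,940.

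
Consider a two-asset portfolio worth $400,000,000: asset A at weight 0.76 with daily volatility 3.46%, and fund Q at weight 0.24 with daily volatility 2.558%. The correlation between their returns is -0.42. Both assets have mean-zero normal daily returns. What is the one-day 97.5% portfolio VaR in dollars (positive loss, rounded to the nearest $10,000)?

$19,100,000

σ_p² = 0.76²·3.46² + 0.24²·2.558² + 2·-0.42·0.76·0.24·3.46·2.558 = 5.9356 (%²).
σ_p = √5.9356 = 2.436%.
At 97.5%, z = 1.960.
VaR = 1.960 × 2.436% = 4.775%; on $400,000,000 that is $19,100,000.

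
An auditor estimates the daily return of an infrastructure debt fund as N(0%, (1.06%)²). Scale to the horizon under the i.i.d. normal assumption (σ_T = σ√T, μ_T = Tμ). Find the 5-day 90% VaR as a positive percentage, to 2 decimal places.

3.04%

At 90%, z = 1.282.
σ_{5d} = 1.06% × √5 = 2.370%.
VaR = 1.282 × 2.370% = 3.038%.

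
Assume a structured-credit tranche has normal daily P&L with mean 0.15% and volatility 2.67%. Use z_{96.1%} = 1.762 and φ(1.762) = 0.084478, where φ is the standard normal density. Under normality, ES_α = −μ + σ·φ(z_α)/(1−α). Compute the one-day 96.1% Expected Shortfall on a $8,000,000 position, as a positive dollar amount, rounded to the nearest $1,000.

Tail multiplier: φ(z)/(1−α) = 0.084478 / 0.039 = 2.166.
ES = −(0.15%) + 2.67% × 2.166 = 5.633%.
On $8,000,000: 0.05633 × $8,000,000 = $450,640.

$451,000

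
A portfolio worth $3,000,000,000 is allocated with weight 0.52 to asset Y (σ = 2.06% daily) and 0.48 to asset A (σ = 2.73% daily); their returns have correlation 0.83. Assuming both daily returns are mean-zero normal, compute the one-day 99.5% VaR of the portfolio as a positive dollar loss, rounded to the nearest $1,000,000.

σ_p² = 0.52²·2.06² + 0.48²·2.73² + 2·0.83·0.52·0.48·2.06·2.73 = 5.1948 (%²).
σ_p = √5.1948 = 2.279%.
At 99.5%, z = 2.576.
VaR = 2.576 × 2.279% = 5.871%; on $3,000,000,000 that is $176,130,000.

$176,000,000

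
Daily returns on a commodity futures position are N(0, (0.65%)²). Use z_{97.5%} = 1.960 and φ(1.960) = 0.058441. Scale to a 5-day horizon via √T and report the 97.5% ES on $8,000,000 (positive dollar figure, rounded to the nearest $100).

σ_{5d} = 0.65% × √5 = 1.453%.
ES multiplier = φ(z)/(1−α) = 0.058441/0.025 = 2.338.
ES = 1.453% × 2.338 = 3.397%; on $8,000,000: $271,760.

$271,800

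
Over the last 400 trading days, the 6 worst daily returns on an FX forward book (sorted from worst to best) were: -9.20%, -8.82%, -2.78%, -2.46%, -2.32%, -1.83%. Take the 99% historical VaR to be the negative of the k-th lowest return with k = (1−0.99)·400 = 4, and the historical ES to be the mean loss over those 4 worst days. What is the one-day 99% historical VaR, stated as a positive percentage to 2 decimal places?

k = 4; the 4th lowest return is -2.46%, so VaR = 2.46%.

2.46%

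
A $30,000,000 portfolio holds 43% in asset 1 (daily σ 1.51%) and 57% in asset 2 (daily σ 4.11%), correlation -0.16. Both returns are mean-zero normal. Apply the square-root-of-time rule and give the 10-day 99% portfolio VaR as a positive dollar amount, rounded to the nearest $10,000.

$5,140,000

σ_p = √(0.43²·1.51² + 0.57²·4.11² + 2·-0.16·0.43·0.57·1.51·4.11) = 2.329%.
σ_{10d} = 2.329% × √10 = 7.365%.
z(99%) = 2.326.
VaR = 2.326 × 7.365% = 17.131%; on $30,000,000 that is $5,139,300.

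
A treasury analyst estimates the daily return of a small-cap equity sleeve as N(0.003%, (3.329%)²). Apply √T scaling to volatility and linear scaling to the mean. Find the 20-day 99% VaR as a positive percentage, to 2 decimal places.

At 99%, z = 2.326.
σ_{20d} = 3.329% × √20 = 14.888%; μ_{20d} = 20 × 0.003% = 0.060%.
VaR = −(0.060%) + 2.326 × 14.888% = 34.569%.

34.57%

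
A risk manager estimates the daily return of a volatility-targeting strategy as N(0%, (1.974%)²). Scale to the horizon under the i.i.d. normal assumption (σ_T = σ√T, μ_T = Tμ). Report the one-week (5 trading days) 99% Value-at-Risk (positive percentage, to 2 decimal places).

10.27%

At 99%, z = 2.326.
σ_{5d} = 1.974% × √5 = 4.414%.
VaR = 2.326 × 4.414% = 10.267%.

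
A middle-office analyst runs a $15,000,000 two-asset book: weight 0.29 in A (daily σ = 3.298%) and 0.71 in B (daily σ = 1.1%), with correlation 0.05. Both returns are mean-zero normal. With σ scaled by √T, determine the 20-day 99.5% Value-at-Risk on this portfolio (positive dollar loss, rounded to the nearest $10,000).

σ_p = √(0.29²·3.298² + 0.71²·1.1² + 2·0.05·0.29·0.71·3.298·1.1) = 1.265%.
σ_{20d} = 1.265% × √20 = 5.657%.
z(99.5%) = 2.576.
VaR = 2.576 × 5.657% = 14.572%; on $15,000,000 that is $2,185,800.

$2,190,000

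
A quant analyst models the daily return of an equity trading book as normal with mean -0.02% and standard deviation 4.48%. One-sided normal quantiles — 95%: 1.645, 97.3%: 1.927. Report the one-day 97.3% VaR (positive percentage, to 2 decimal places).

VaR = −μ + z·σ = −(-0.02%) + 1.927 × 4.48% = 8.653%.

8.65%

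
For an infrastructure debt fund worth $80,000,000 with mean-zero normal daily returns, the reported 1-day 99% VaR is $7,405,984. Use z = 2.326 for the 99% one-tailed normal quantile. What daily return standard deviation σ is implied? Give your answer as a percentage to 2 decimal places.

VaR as a fraction: $7,405,984 / $80,000,000 = 9.257%.
σ = VaR / z = 9.257% / 2.326 = 3.980%.

3.98%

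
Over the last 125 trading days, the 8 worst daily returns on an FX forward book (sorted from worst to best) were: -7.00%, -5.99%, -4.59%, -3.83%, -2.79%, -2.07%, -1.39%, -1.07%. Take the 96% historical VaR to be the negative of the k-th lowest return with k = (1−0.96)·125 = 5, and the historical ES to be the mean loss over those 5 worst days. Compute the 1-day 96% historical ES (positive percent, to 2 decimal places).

The 5 worst returns sum to -24.20%.
ES = −(-24.20%) / 5 = 4.84%.

4.84%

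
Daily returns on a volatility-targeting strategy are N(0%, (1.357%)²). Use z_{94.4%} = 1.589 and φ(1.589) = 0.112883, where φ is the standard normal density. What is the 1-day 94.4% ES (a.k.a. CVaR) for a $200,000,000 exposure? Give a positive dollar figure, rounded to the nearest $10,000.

Tail multiplier: φ(z)/(1−α) = 0.112883 / 0.056 = 2.016.
ES = 1.357% × 2.016 = 2.736%.
On $200,000,000: 0.02736 × $200,000,000 = $5,472,000.

$5,470,000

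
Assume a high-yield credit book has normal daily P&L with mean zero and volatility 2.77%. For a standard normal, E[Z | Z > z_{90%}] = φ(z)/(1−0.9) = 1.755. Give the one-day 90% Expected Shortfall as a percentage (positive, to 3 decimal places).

4.861%

ES = 2.77% × 1.755 = 4.861%.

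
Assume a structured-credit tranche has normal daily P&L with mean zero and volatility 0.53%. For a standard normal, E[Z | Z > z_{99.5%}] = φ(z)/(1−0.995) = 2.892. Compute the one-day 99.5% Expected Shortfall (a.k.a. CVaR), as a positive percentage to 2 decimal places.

1.53%

ES = 0.53% × 2.892 = 1.533%.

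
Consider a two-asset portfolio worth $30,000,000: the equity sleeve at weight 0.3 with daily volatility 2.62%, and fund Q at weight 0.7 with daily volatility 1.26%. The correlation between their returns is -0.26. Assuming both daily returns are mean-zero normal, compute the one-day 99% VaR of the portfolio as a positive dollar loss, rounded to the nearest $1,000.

$710,000

σ_p² = 0.3²·2.62² + 0.7²·1.26² + 2·-0.26·0.3·0.7·2.62·1.26 = 1.0352 (%²).
σ_p = √1.0352 = 1.017%.
At 99%, z = 2.326.
VaR = 2.326 × 1.017% = 2.366%; on $30,000,000 that is $709,800.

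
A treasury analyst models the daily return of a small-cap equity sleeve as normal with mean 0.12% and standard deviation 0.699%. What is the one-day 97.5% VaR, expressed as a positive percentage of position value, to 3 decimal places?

1.250%

At 97.5% one-sided, z = 1.960.
VaR = −μ + z·σ = −(0.12%) + 1.960 × 0.699% = 1.250%.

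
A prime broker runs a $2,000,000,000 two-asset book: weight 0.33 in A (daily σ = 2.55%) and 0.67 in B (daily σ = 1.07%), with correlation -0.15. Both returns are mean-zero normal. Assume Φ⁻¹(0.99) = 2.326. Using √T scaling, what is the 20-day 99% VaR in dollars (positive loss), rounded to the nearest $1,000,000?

σ_p = √(0.33²·2.55² + 0.67²·1.07² + 2·-0.15·0.33·0.67·2.55·1.07) = 1.020%.
σ_{20d} = 1.020% × √20 = 4.562%.
VaR = 2.326 × 4.562% = 10.611%; on $2,000,000,000 that is $212,220,000.

$212,000,000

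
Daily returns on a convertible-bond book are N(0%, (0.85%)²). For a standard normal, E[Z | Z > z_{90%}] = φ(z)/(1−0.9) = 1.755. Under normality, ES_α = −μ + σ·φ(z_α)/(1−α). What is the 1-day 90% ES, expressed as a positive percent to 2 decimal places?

1.49%

ES = 0.85% × 1.755 = 1.492%.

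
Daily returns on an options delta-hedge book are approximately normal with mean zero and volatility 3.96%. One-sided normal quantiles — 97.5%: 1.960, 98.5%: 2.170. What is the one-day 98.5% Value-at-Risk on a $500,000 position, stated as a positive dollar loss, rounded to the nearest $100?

$43,000

VaR = z·σ = 2.170 × 3.96% = 8.593%.
On $500,000: 0.08593 × $500,000 = $42,965.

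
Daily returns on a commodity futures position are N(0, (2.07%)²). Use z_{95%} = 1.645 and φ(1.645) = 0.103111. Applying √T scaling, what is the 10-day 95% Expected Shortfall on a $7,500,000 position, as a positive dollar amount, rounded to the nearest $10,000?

σ_{10d} = 2.07% × √10 = 6.546%.
ES multiplier = φ(z)/(1−α) = 0.103111/0.05 = 2.062.
ES = 6.546% × 2.062 = 13.498%; on $7,500,000: $1,012,350.

$1,010,000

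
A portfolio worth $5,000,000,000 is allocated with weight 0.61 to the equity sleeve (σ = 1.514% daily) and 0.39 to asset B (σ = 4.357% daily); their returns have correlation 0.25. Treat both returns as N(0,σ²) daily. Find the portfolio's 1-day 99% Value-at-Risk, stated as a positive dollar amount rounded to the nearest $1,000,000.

σ_p² = 0.61²·1.514² + 0.39²·4.357² + 2·0.25·0.61·0.39·1.514·4.357 = 4.5250 (%²).
σ_p = √4.5250 = 2.127%.
At 99%, z = 2.326.
VaR = 2.326 × 2.127% = 4.947%; on $5,000,000,000 that is $247,350,000.

$247,000,000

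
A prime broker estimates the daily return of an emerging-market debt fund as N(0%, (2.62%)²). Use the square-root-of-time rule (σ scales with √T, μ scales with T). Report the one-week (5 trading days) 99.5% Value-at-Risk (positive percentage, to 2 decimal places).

At 99.5%, z = 2.576.
σ_{5d} = 2.62% × √5 = 5.858%.
VaR = 2.576 × 5.858% = 15.090%.

15.09%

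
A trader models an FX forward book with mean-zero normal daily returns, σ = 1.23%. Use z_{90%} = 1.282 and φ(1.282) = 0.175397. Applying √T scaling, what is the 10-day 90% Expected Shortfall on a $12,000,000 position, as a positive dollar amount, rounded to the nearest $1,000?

$819,000

σ_{10d} = 1.23% × √10 = 3.890%.
ES multiplier = φ(z)/(1−α) = 0.175397/0.1 = 1.754.
ES = 3.890% × 1.754 = 6.823%; on $12,000,000: $818,760.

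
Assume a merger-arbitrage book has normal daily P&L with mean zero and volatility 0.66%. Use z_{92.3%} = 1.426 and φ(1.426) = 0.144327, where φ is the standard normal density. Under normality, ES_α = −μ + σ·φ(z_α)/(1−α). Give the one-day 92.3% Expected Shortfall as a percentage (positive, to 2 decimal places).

1.24%

Tail multiplier: φ(z)/(1−α) = 0.144327 / 0.077 = 1.874.
ES = 0.66% × 1.874 = 1.237%.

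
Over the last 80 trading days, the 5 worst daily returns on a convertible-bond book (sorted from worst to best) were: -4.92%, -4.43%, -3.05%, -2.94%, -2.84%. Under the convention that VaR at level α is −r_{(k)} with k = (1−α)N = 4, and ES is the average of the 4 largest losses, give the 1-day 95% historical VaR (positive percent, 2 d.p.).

2.94%

k = 4; the 4th lowest return is -2.94%, so VaR = 2.94%.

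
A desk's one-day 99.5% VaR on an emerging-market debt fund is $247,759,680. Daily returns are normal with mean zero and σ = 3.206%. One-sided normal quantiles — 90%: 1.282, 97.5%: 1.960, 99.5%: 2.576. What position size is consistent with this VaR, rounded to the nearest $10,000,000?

$3,000,000,000

VaR as a fraction of value: z·σ = 2.576 × 3.206% = 8.25866%.
Position = $247,759,680 / 0.0825866 = $3,000,000,000.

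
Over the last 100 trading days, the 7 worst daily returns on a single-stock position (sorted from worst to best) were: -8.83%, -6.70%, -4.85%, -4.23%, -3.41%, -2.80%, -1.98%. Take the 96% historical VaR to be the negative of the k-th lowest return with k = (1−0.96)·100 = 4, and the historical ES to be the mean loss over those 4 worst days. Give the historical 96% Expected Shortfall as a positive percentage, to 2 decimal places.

The 4 worst returns sum to -24.61%.
ES = −(-24.61%) / 4 = 6.1525% ≈ 6.15%.

6.15%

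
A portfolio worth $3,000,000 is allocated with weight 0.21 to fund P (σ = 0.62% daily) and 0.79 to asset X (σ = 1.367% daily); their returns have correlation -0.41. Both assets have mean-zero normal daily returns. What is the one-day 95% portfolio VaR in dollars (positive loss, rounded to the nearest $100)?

$51,000

σ_p² = 0.21²·0.62² + 0.79²·1.367² + 2·-0.41·0.21·0.79·0.62·1.367 = 1.0679 (%²).
σ_p = √1.0679 = 1.033%.
At 95%, z = 1.645.
VaR = 1.645 × 1.033% = 1.699%; on $3,000,000 that is $50,970.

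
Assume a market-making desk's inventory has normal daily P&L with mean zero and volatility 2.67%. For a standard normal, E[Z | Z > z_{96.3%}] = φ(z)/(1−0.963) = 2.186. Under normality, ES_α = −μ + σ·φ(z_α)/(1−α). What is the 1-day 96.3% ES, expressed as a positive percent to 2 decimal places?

5.84%

ES = 2.67% × 2.186 = 5.837%.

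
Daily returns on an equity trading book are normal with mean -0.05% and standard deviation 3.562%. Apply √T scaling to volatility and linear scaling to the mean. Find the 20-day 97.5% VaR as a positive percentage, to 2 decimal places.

32.22%

At 97.5%, z = 1.960.
σ_{20d} = 3.562% × √20 = 15.930%; μ_{20d} = 20 × -0.05% = -1.000%.
VaR = −(-1.000%) + 1.960 × 15.930% = 32.223%.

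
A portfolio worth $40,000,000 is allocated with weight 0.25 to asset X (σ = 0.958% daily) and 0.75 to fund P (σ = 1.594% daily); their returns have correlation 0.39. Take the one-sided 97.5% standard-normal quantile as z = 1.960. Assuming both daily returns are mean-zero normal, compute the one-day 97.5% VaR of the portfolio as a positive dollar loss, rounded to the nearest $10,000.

σ_p² = 0.25²·0.958² + 0.75²·1.594² + 2·0.39·0.25·0.75·0.958·1.594 = 1.7099 (%²).
σ_p = √1.7099 = 1.308%.
VaR = 1.960 × 1.308% = 2.564%; on $40,000,000 that is $1,025,600.

$1,030,000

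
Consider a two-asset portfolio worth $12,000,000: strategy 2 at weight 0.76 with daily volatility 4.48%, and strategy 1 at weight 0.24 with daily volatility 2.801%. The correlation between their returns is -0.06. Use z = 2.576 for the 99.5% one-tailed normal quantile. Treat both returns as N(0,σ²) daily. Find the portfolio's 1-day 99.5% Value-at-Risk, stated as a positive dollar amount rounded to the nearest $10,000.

$1,060,000

σ_p² = 0.76²·4.48² + 0.24²·2.801² + 2·-0.06·0.76·0.24·4.48·2.801 = 11.7699 (%²).
σ_p = √11.7699 = 3.431%.
VaR = 2.576 × 3.431% = 8.838%; on $12,000,000 that is $1,060,560.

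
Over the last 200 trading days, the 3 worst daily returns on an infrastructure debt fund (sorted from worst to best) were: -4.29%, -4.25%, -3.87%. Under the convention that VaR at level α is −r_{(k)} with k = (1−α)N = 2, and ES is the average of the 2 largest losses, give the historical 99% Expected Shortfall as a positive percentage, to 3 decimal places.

The 2 worst returns sum to -8.54%.
ES = −(-8.54%) / 2 = 4.27% ≈ 4.270%.

4.270%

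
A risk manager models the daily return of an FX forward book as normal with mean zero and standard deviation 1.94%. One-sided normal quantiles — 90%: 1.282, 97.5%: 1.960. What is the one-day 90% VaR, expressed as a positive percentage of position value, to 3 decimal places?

VaR = z·σ = 1.282 × 1.94% = 2.487%.

2.487%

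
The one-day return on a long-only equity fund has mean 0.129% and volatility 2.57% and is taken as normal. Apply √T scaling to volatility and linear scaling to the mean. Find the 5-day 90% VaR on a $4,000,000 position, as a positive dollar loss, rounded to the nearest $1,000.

At 90%, z = 1.282.
σ_{5d} = 2.57% × √5 = 5.747%; μ_{5d} = 5 × 0.129% = 0.645%.
VaR = −(0.645%) + 1.282 × 5.747% = 6.723%.
On $4,000,000: 0.06723 × $4,000,000 = $268,920.

$269,000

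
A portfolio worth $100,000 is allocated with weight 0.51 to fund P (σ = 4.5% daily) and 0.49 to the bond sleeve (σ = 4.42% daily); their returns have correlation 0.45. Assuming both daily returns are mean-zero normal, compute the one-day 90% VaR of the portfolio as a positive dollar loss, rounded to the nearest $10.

σ_p² = 0.51²·4.5² + 0.49²·4.42² + 2·0.45·0.51·0.49·4.5·4.42 = 14.4312 (%²).
σ_p = √14.4312 = 3.799%.
At 90%, z = 1.282.
VaR = 1.282 × 3.799% = 4.870%; on $100,000 that is $4,870.

$4,870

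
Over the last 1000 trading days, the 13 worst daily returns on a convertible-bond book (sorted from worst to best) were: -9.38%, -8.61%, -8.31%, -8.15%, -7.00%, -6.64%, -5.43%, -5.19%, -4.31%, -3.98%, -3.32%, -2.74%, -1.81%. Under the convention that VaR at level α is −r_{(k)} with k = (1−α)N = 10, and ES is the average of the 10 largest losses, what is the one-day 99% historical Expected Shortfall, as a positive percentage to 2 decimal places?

6.70%

The 10 worst returns sum to -67.00%.
ES = −(-67.00%) / 10 = 6.7% ≈ 6.70%.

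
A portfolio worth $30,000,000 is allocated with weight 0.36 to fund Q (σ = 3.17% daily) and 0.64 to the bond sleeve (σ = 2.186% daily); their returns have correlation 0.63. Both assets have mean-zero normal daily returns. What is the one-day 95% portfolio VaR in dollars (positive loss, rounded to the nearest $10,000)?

σ_p² = 0.36²·3.17² + 0.64²·2.186² + 2·0.63·0.36·0.64·3.17·2.186 = 5.2713 (%²).
σ_p = √5.2713 = 2.296%.
At 95%, z = 1.645.
VaR = 1.645 × 2.296% = 3.777%; on $30,000,000 that is $1,133,100.

$1,130,000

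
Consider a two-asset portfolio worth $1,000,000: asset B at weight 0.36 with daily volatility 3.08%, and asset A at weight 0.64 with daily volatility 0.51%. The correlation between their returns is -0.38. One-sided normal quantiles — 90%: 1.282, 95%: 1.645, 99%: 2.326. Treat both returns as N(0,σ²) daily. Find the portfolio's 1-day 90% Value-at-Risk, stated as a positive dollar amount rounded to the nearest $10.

$13,200

σ_p² = 0.36²·3.08² + 0.64²·0.51² + 2·-0.38·0.36·0.64·3.08·0.51 = 1.0609 (%²).
σ_p = √1.0609 = 1.030%.
VaR = 1.282 × 1.030% = 1.320%; on $1,000,000 that is $13,200.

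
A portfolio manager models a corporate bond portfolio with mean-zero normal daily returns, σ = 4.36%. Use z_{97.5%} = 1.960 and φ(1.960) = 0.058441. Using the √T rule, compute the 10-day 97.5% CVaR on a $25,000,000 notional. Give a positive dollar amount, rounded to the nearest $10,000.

$8,060,000

σ_{10d} = 4.36% × √10 = 13.788%.
ES multiplier = φ(z)/(1−α) = 0.058441/0.025 = 2.338.
ES = 13.788% × 2.338 = 32.236%; on $25,000,000: $8,059,000.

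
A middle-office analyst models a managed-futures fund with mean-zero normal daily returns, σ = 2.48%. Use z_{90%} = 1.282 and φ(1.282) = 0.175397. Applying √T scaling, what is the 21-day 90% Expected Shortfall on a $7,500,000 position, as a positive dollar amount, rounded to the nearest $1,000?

σ_{21d} = 2.48% × √21 = 11.365%.
ES multiplier = φ(z)/(1−α) = 0.175397/0.1 = 1.754.
ES = 11.365% × 1.754 = 19.934%; on $7,500,000: $1,495,050.

$1,495,000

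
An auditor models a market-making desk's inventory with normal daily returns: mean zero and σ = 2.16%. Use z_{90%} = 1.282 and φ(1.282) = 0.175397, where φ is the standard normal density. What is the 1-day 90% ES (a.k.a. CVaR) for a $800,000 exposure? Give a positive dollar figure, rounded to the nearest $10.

Tail multiplier: φ(z)/(1−α) = 0.175397 / 0.1 = 1.754.
ES = 2.16% × 1.754 = 3.789%.
On $800,000: 0.03789 × $800,000 = $30,312.

$30,310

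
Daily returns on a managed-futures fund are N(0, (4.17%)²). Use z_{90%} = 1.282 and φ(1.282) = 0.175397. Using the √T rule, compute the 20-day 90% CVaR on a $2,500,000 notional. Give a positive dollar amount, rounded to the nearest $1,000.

σ_{20d} = 4.17% × √20 = 18.649%.
ES multiplier = φ(z)/(1−α) = 0.175397/0.1 = 1.754.
ES = 18.649% × 1.754 = 32.710%; on $2,500,000: $817,750.

$818,000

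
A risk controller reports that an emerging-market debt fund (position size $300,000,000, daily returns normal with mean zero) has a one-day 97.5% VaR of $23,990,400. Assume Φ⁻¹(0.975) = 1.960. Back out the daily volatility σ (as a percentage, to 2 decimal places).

4.08%

VaR as a fraction: $23,990,400 / $300,000,000 = 7.997%.
σ = VaR / z = 7.997% / 1.960 = 4.080%.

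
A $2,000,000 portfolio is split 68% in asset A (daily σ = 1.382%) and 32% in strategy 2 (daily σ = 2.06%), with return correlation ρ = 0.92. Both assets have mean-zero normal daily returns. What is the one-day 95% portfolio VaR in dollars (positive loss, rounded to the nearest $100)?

$51,600

σ_p² = 0.68²·1.382² + 0.32²·2.06² + 2·0.92·0.68·0.32·1.382·2.06 = 2.4576 (%²).
σ_p = √2.4576 = 1.568%.
At 95%, z = 1.645.
VaR = 1.645 × 1.568% = 2.579%; on $2,000,000 that is $51,580.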